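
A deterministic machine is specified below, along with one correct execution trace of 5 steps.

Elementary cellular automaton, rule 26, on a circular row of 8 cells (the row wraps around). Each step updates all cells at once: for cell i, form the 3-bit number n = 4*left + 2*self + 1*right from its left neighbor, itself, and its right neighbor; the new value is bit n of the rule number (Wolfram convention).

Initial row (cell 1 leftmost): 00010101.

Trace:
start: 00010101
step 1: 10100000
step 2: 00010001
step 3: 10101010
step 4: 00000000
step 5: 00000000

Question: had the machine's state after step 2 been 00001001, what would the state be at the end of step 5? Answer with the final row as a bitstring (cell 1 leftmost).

state after step 2 := 00001001
step 3: 10010110
step 4: 01100100
step 5: 11011010

11011010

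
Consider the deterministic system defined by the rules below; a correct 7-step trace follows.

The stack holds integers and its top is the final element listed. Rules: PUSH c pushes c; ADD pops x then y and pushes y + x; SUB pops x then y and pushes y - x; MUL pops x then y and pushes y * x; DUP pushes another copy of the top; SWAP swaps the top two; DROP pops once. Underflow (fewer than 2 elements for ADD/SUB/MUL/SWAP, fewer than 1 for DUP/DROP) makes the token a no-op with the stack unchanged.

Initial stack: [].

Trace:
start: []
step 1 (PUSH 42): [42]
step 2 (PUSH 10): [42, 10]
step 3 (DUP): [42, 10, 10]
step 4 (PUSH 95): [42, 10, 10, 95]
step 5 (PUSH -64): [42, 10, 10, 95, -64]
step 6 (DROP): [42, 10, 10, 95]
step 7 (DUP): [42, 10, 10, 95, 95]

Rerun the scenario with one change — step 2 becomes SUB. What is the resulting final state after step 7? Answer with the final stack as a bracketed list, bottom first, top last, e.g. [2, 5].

[42, 42, 95, 95]

(re-executing from step 2 with the substitution; state before step 2: [42])
step 2 (SUB): [42]
step 3 (DUP): [42, 42]
step 4 (PUSH 95): [42, 42, 95]
step 5 (PUSH -64): [42, 42, 95, -64]
step 6 (DROP): [42, 42, 95]
step 7 (DUP): [42, 42, 95, 95]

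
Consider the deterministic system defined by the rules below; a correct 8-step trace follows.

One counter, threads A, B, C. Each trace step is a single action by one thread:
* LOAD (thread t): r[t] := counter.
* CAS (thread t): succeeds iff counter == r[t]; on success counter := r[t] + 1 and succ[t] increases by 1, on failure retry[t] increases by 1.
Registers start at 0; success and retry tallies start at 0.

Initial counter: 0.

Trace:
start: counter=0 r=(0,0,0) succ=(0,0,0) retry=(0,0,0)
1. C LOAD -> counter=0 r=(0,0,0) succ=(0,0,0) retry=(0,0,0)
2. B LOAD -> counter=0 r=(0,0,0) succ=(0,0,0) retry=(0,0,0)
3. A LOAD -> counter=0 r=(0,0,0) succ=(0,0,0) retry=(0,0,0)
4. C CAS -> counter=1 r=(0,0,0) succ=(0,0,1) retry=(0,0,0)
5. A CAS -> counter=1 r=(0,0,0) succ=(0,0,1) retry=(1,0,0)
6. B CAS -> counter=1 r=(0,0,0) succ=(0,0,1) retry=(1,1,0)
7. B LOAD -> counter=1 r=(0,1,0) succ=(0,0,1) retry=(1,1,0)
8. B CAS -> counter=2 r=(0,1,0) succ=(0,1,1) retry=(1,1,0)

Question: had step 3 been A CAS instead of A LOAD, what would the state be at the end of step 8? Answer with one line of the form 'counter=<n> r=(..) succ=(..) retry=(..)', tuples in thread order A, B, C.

(re-executing from step 3 with the substitution; state before step 3: counter=0 r=(0,0,0) succ=(0,0,0) retry=(0,0,0))
3. A CAS -> counter=1 r=(0,0,0) succ=(1,0,0) retry=(0,0,0)
4. C CAS -> counter=1 r=(0,0,0) succ=(1,0,0) retry=(0,0,1)
5. A CAS -> counter=1 r=(0,0,0) succ=(1,0,0) retry=(1,0,1)
6. B CAS -> counter=1 r=(0,0,0) succ=(1,0,0) retry=(1,1,1)
7. B LOAD -> counter=1 r=(0,1,0) succ=(1,0,0) retry=(1,1,1)
8. B CAS -> counter=2 r=(0,1,0) succ=(1,1,0) retry=(1,1,1)

counter=2 r=(0,1,0) succ=(1,1,0) retry=(1,1,1)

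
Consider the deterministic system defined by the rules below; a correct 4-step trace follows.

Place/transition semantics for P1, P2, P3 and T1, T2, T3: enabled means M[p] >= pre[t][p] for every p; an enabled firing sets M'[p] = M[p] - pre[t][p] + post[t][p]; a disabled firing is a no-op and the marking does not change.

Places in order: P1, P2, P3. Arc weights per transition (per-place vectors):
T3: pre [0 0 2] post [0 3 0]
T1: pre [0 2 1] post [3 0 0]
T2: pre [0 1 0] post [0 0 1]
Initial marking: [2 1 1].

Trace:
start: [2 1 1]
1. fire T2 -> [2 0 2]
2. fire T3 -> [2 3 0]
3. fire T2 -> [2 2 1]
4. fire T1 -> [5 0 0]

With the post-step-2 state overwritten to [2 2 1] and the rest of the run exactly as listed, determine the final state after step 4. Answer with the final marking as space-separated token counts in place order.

2 1 2

state after step 2 := [2 2 1]
3. fire T2 -> [2 1 2]
4. fire T1 -> [2 1 2]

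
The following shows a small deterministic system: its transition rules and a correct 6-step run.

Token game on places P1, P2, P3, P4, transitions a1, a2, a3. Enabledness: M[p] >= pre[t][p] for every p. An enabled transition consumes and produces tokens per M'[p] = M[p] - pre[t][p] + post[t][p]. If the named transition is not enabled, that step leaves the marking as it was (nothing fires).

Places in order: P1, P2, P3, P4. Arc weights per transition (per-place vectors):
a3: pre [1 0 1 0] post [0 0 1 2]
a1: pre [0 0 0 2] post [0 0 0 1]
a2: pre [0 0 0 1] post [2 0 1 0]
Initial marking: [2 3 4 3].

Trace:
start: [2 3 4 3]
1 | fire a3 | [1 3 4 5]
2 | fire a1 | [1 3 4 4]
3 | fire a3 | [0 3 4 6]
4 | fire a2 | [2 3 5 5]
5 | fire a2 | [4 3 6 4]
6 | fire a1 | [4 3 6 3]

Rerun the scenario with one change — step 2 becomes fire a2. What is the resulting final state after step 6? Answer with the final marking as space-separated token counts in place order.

6 3 7 3

(re-executing from step 2 with the substitution; state before step 2: [1 3 4 5])
2 | fire a2 | [3 3 5 4]
3 | fire a3 | [2 3 5 6]
4 | fire a2 | [4 3 6 5]
5 | fire a2 | [6 3 7 4]
6 | fire a1 | [6 3 7 3]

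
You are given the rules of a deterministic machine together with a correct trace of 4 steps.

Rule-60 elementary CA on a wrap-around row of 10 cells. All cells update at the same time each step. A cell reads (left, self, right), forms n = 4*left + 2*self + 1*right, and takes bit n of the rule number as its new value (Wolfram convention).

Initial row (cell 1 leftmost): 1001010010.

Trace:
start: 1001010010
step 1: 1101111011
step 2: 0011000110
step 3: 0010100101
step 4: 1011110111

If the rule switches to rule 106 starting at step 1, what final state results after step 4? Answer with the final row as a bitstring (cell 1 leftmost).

(re-executing steps 1..4 under rule 106; state before step 1: 1001010010)
step 1: 0010100101
step 2: 0101001010
step 3: 1010010100
step 4: 0100101001

0100101001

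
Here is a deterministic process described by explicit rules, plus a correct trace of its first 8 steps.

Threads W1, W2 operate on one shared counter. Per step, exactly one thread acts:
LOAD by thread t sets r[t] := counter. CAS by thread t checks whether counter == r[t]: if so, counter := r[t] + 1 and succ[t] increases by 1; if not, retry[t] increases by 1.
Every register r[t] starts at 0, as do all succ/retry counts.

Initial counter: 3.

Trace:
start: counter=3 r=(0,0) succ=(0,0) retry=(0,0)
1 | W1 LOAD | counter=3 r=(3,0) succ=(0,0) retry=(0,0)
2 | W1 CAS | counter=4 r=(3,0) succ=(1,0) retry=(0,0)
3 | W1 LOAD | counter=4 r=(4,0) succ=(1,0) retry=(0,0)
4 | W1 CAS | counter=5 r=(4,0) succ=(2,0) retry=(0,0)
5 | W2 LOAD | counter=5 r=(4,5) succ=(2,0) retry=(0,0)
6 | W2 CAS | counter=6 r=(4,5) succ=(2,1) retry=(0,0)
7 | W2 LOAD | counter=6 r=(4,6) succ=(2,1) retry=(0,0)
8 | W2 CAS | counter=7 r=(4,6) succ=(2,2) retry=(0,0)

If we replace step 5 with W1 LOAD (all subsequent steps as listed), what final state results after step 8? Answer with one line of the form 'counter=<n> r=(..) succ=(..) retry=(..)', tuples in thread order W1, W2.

(re-executing from step 5 with the substitution; state before step 5: counter=5 r=(4,0) succ=(2,0) retry=(0,0))
5 | W1 LOAD | counter=5 r=(5,0) succ=(2,0) retry=(0,0)
6 | W2 CAS | counter=5 r=(5,0) succ=(2,0) retry=(0,1)
7 | W2 LOAD | counter=5 r=(5,5) succ=(2,0) retry=(0,1)
8 | W2 CAS | counter=6 r=(5,5) succ=(2,1) retry=(0,1)

counter=6 r=(5,5) succ=(2,1) retry=(0,1)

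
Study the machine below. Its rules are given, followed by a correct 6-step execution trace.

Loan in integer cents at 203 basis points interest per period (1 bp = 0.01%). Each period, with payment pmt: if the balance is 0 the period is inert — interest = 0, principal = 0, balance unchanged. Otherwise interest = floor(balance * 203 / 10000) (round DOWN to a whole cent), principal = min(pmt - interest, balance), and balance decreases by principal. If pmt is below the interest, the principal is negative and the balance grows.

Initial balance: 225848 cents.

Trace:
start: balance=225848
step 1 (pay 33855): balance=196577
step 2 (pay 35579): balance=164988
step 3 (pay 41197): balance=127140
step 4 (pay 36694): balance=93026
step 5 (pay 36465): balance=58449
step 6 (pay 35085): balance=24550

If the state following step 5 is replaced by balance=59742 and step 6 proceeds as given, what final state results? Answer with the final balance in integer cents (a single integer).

state after step 5 := balance=59742
step 6 (pay 35085): balance=25869

25869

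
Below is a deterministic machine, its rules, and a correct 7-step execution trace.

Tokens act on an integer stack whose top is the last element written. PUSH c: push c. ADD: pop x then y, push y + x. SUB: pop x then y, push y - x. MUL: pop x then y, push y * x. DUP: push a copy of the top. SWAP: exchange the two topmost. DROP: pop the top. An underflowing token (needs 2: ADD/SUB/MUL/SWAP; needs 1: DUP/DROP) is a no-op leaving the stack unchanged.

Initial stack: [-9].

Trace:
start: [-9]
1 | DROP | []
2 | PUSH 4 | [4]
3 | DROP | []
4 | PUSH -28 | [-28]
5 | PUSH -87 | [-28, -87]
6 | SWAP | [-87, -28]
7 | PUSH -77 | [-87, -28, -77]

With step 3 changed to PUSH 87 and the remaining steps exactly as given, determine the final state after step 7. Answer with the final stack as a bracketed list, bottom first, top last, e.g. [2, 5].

[4, 87, -87, -28, -77]

(re-executing from step 3 with the substitution; state before step 3: [4])
3 | PUSH 87 | [4, 87]
4 | PUSH -28 | [4, 87, -28]
5 | PUSH -87 | [4, 87, -28, -87]
6 | SWAP | [4, 87, -87, -28]
7 | PUSH -77 | [4, 87, -87, -28, -77]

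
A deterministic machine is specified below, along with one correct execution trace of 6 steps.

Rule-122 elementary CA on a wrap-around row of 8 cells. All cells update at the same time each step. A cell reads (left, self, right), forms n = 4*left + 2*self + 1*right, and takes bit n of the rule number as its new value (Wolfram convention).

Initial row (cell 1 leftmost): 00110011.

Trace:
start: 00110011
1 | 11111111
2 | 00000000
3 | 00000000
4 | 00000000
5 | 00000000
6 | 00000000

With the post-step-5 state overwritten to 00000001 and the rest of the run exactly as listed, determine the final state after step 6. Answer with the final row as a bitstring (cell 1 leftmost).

state after step 5 := 00000001
6 | 10000010

10000010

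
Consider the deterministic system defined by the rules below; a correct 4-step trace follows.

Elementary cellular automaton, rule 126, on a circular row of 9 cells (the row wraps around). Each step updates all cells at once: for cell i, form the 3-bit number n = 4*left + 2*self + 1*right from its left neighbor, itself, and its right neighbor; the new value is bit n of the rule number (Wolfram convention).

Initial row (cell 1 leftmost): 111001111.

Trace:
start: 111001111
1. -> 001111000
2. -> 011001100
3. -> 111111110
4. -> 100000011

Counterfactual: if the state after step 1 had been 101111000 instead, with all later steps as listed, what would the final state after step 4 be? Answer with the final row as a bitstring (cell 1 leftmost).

111000001

state after step 1 := 101111000
2. -> 111001101
3. -> 001111111
4. -> 111000001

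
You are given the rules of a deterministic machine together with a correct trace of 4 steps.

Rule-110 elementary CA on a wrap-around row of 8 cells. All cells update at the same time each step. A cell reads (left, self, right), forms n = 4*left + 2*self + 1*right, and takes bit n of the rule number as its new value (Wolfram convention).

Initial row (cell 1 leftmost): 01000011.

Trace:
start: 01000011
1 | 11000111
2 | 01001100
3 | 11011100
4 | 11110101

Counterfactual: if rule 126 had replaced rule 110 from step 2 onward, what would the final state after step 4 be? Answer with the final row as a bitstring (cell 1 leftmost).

(re-executing steps 2..4 under rule 126; state before step 2: 11000111)
2 | 01101100
3 | 11111110
4 | 10000011

10000011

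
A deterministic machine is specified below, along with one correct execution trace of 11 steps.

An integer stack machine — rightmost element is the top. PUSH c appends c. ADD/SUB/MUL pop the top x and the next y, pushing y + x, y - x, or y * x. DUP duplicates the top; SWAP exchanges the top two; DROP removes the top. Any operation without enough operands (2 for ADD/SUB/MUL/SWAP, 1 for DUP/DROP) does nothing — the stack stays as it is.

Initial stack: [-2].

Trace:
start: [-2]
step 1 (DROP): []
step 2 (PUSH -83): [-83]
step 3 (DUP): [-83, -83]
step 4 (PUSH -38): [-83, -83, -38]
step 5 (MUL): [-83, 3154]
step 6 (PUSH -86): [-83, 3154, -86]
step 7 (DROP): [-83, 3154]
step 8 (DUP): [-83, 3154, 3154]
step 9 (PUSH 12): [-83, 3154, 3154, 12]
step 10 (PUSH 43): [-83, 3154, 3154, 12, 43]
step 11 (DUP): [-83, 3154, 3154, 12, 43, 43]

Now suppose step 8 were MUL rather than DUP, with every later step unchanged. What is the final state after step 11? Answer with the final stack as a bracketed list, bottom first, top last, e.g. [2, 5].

(re-executing from step 8 with the substitution; state before step 8: [-83, 3154])
step 8 (MUL): [-261782]
step 9 (PUSH 12): [-261782, 12]
step 10 (PUSH 43): [-261782, 12, 43]
step 11 (DUP): [-261782, 12, 43, 43]

[-261782, 12, 43, 43]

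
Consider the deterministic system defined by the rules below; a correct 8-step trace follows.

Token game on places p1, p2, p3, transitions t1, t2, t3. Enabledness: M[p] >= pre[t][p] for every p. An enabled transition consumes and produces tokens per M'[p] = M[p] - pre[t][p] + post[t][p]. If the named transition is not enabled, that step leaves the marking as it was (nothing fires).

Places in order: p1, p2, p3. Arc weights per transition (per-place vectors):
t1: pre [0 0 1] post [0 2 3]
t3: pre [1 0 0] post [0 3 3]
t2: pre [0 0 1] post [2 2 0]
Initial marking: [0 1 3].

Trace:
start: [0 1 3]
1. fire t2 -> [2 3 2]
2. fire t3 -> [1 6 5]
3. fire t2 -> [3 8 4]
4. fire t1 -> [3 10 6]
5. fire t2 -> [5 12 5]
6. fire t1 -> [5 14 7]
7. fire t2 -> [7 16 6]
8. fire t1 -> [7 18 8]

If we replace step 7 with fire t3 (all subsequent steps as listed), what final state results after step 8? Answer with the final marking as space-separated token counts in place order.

4 19 12

(re-executing from step 7 with the substitution; state before step 7: [5 14 7])
7. fire t3 -> [4 17 10]
8. fire t1 -> [4 19 12]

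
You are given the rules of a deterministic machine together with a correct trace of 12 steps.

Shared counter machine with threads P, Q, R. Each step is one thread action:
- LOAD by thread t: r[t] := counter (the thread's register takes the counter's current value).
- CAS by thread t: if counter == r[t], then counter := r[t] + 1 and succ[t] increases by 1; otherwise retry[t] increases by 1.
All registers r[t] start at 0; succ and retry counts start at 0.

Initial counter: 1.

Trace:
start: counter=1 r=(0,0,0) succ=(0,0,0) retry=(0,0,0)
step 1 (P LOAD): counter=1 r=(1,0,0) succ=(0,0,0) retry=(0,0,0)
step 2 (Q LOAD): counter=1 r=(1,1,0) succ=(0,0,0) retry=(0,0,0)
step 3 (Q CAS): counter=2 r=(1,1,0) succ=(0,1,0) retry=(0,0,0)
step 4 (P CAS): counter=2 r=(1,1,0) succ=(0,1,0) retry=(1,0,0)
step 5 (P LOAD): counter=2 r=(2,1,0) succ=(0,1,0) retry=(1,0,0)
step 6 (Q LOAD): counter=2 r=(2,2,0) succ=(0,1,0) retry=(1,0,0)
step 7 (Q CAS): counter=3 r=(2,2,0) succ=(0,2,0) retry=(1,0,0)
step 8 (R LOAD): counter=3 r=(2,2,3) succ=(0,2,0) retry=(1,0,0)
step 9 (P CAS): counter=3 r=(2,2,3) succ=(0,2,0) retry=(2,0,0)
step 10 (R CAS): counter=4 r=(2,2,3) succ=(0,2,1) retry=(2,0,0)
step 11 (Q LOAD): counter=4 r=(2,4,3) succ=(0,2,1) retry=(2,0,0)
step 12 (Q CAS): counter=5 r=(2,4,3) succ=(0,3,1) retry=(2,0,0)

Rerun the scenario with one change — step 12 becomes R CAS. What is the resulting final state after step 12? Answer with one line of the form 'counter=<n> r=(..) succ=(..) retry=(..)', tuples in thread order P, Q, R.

counter=4 r=(2,4,3) succ=(0,2,1) retry=(2,0,1)

(re-executing from step 12 with the substitution; state before step 12: counter=4 r=(2,4,3) succ=(0,2,1) retry=(2,0,0))
step 12 (R CAS): counter=4 r=(2,4,3) succ=(0,2,1) retry=(2,0,1)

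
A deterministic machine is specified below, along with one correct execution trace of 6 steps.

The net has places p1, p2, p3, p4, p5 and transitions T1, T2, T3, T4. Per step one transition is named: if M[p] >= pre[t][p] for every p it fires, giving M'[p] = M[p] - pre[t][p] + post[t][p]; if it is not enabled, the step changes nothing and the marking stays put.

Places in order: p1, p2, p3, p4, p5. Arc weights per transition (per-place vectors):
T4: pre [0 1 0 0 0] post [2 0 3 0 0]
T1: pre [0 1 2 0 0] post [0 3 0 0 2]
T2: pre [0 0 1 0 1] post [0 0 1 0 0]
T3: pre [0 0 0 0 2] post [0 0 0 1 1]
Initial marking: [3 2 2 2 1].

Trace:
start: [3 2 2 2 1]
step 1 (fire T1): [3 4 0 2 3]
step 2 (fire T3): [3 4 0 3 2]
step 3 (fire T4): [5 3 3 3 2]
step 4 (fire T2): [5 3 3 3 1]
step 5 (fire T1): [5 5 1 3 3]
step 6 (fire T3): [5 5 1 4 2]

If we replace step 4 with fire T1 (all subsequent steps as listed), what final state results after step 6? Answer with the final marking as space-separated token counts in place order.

(re-executing from step 4 with the substitution; state before step 4: [5 3 3 3 2])
step 4 (fire T1): [5 5 1 3 4]
step 5 (fire T1): [5 5 1 3 4]
step 6 (fire T3): [5 5 1 4 3]

5 5 1 4 3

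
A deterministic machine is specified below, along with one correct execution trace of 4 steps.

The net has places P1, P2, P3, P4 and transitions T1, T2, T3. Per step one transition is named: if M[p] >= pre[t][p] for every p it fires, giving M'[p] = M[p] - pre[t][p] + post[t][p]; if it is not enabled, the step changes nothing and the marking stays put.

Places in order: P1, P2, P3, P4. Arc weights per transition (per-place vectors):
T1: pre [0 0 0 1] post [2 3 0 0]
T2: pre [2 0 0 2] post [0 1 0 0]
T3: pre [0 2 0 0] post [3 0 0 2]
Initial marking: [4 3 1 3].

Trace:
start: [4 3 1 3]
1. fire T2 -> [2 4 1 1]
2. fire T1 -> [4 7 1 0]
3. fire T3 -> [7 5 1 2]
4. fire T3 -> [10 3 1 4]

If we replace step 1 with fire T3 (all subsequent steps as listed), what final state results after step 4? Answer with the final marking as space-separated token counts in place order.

15 0 1 8

(re-executing from step 1 with the substitution; state before step 1: [4 3 1 3])
1. fire T3 -> [7 1 1 5]
2. fire T1 -> [9 4 1 4]
3. fire T3 -> [12 2 1 6]
4. fire T3 -> [15 0 1 8]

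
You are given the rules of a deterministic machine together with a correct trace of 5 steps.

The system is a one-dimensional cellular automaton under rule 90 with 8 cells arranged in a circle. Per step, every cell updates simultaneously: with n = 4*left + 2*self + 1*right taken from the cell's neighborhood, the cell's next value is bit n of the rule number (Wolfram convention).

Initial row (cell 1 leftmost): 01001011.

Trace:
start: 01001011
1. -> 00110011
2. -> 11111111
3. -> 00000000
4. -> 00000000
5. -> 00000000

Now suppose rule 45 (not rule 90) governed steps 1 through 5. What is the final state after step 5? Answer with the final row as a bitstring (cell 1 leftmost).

(re-executing steps 1..5 under rule 45; state before step 1: 01001011)
1. -> 11001110
2. -> 10001001
3. -> 00101001
4. -> 00111001
5. -> 00100001

00100001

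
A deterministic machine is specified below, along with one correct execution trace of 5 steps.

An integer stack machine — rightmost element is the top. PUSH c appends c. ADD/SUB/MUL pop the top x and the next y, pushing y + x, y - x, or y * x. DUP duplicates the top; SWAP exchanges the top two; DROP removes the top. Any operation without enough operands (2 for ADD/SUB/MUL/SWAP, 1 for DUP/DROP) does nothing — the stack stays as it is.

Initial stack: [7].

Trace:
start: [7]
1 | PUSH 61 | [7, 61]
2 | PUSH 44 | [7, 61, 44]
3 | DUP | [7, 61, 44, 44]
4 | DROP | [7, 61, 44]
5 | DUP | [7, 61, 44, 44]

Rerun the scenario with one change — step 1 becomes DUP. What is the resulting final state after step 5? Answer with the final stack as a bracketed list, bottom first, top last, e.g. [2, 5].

(re-executing from step 1 with the substitution; state before step 1: [7])
1 | DUP | [7, 7]
2 | PUSH 44 | [7, 7, 44]
3 | DUP | [7, 7, 44, 44]
4 | DROP | [7, 7, 44]
5 | DUP | [7, 7, 44, 44]

[7, 7, 44, 44]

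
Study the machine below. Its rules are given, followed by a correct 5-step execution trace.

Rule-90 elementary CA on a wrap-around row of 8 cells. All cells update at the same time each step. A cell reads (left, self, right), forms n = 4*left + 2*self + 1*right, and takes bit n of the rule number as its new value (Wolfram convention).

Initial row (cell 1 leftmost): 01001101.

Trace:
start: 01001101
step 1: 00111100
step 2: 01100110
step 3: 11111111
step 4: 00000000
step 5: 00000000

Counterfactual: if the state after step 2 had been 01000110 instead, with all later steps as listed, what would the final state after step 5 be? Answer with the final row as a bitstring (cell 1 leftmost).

state after step 2 := 01000110
step 3: 10101111
step 4: 10001000
step 5: 01010101

01010101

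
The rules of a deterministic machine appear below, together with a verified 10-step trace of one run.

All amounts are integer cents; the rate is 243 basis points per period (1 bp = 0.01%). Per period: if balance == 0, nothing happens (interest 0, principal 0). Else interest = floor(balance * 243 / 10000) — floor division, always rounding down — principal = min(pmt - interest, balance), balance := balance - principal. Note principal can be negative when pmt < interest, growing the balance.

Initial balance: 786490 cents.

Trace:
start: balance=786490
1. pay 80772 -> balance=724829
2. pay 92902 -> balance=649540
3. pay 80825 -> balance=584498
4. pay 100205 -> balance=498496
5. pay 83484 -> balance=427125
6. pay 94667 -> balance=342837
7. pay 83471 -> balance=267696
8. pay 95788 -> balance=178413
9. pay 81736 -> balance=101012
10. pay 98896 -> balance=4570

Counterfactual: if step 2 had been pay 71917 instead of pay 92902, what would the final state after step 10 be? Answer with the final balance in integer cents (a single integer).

(re-executing from step 2 with the substitution; state before step 2: balance=724829)
2. pay 71917 -> balance=670525
3. pay 80825 -> balance=605993
4. pay 100205 -> balance=520513
5. pay 83484 -> balance=449677
6. pay 94667 -> balance=365937
7. pay 83471 -> balance=291358
8. pay 95788 -> balance=202649
9. pay 81736 -> balance=125837
10. pay 98896 -> balance=29998

29998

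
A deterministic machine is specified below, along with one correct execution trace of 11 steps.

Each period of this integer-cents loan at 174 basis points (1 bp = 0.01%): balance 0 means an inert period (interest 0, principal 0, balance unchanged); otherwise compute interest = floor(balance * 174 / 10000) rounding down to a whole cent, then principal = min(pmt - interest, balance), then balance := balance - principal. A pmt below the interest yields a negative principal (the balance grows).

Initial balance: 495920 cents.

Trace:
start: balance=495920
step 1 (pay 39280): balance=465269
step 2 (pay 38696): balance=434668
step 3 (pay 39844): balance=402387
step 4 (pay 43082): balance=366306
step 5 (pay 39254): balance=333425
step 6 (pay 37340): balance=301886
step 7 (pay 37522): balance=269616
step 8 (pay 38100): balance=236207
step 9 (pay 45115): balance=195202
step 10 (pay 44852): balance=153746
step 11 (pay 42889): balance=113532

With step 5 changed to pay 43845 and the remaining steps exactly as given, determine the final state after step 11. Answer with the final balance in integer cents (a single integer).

(re-executing from step 5 with the substitution; state before step 5: balance=366306)
step 5 (pay 43845): balance=328834
step 6 (pay 37340): balance=297215
step 7 (pay 37522): balance=264864
step 8 (pay 38100): balance=231372
step 9 (pay 45115): balance=190282
step 10 (pay 44852): balance=148740
step 11 (pay 42889): balance=108439

108439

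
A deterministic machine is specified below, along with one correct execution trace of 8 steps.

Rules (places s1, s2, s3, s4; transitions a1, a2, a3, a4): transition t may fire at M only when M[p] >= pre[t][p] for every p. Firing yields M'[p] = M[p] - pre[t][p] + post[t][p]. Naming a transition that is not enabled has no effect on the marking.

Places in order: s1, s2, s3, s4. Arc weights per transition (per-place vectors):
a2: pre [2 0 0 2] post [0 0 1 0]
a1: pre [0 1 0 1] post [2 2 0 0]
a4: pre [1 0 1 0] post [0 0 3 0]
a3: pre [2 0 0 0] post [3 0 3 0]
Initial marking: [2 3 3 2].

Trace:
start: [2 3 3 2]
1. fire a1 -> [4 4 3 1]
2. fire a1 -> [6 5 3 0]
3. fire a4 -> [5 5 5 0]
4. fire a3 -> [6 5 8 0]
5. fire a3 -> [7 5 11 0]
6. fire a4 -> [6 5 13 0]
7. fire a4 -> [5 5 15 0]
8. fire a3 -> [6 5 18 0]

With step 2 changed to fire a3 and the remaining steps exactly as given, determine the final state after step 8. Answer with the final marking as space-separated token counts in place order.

5 4 21 1

(re-executing from step 2 with the substitution; state before step 2: [4 4 3 1])
2. fire a3 -> [5 4 6 1]
3. fire a4 -> [4 4 8 1]
4. fire a3 -> [5 4 11 1]
5. fire a3 -> [6 4 14 1]
6. fire a4 -> [5 4 16 1]
7. fire a4 -> [4 4 18 1]
8. fire a3 -> [5 4 21 1]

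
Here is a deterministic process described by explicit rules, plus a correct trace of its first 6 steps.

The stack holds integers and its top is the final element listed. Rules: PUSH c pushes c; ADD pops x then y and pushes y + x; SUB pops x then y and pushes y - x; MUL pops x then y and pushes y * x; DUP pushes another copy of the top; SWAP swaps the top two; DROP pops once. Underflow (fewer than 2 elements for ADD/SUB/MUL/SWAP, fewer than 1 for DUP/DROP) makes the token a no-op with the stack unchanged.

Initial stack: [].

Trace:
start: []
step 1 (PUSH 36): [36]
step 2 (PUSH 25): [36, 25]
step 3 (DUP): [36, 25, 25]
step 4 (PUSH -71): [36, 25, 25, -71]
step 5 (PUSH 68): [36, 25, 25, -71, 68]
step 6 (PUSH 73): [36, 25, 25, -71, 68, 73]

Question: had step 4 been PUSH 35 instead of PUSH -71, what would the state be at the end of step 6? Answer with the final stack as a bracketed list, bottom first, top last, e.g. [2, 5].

[36, 25, 25, 35, 68, 73]

(re-executing from step 4 with the substitution; state before step 4: [36, 25, 25])
step 4 (PUSH 35): [36, 25, 25, 35]
step 5 (PUSH 68): [36, 25, 25, 35, 68]
step 6 (PUSH 73): [36, 25, 25, 35, 68, 73]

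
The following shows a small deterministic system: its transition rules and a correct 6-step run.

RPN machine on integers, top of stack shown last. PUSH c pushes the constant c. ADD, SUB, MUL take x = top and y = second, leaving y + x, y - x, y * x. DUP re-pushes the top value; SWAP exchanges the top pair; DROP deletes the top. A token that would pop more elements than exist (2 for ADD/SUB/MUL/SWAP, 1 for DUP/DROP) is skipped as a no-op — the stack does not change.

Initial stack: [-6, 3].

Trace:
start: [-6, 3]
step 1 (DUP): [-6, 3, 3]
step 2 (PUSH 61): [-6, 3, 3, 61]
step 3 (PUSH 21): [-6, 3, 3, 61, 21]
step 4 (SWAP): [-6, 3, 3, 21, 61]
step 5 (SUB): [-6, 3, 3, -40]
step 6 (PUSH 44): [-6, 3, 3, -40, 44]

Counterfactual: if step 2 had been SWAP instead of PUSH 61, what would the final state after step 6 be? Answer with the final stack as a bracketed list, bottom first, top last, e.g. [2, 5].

[-6, 3, 18, 44]

(re-executing from step 2 with the substitution; state before step 2: [-6, 3, 3])
step 2 (SWAP): [-6, 3, 3]
step 3 (PUSH 21): [-6, 3, 3, 21]
step 4 (SWAP): [-6, 3, 21, 3]
step 5 (SUB): [-6, 3, 18]
step 6 (PUSH 44): [-6, 3, 18, 44]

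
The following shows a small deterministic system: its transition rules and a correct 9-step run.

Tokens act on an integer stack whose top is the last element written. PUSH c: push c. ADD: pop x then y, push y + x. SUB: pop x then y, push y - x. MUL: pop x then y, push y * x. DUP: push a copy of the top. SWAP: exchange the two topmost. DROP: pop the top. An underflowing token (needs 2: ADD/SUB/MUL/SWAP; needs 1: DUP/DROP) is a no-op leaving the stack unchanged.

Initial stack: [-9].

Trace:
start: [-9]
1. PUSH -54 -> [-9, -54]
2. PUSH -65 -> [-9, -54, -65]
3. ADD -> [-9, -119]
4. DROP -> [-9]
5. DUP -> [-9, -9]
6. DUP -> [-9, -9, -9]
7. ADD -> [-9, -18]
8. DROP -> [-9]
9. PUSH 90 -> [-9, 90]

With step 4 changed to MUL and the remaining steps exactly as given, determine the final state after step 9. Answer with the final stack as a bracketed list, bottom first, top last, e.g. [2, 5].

[1071, 90]

(re-executing from step 4 with the substitution; state before step 4: [-9, -119])
4. MUL -> [1071]
5. DUP -> [1071, 1071]
6. DUP -> [1071, 1071, 1071]
7. ADD -> [1071, 2142]
8. DROP -> [1071]
9. PUSH 90 -> [1071, 90]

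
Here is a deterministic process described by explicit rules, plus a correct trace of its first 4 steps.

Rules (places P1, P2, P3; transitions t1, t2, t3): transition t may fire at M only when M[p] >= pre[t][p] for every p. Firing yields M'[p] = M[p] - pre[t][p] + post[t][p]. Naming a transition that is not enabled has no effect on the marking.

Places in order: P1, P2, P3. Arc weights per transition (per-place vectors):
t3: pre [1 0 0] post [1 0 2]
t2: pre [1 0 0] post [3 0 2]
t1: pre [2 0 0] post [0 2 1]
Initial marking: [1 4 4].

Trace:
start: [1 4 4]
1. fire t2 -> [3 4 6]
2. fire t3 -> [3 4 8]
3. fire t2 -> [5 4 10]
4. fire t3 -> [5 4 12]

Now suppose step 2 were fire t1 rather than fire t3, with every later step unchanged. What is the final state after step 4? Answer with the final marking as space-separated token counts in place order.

3 6 11

(re-executing from step 2 with the substitution; state before step 2: [3 4 6])
2. fire t1 -> [1 6 7]
3. fire t2 -> [3 6 9]
4. fire t3 -> [3 6 11]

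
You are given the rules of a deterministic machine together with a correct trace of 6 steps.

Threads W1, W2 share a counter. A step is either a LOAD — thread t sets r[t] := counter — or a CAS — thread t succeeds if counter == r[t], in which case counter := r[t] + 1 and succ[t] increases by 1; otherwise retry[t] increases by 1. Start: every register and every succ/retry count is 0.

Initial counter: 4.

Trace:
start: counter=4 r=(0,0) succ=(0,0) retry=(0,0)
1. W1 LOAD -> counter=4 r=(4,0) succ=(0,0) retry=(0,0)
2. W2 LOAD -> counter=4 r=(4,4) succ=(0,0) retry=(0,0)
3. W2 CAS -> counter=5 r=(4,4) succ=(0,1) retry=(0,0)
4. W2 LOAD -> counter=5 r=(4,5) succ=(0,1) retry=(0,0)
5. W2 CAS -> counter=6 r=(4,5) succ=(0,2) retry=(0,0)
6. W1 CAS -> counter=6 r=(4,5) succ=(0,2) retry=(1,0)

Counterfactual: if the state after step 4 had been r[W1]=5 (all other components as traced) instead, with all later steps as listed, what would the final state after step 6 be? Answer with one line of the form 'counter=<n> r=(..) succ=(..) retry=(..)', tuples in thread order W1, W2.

counter=6 r=(5,5) succ=(0,2) retry=(1,0)

state after step 4 := counter=5 r=(5,5) succ=(0,1) retry=(0,0)
5. W2 CAS -> counter=6 r=(5,5) succ=(0,2) retry=(0,0)
6. W1 CAS -> counter=6 r=(5,5) succ=(0,2) retry=(1,0)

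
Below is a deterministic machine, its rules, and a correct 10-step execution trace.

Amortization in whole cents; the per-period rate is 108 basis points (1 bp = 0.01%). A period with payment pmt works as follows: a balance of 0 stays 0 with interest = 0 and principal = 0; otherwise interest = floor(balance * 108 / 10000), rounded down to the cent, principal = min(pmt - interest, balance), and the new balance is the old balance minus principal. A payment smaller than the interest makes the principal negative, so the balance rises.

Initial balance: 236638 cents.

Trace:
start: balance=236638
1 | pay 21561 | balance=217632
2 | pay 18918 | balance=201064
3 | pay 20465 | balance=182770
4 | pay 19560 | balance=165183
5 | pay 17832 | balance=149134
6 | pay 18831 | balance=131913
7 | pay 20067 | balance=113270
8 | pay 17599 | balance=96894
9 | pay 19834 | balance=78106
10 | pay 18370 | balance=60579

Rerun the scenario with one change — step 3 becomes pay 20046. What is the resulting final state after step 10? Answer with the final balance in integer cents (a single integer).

(re-executing from step 3 with the substitution; state before step 3: balance=201064)
3 | pay 20046 | balance=183189
4 | pay 19560 | balance=165607
5 | pay 17832 | balance=149563
6 | pay 18831 | balance=132347
7 | pay 20067 | balance=113709
8 | pay 17599 | balance=97338
9 | pay 19834 | balance=78555
10 | pay 18370 | balance=61033

61033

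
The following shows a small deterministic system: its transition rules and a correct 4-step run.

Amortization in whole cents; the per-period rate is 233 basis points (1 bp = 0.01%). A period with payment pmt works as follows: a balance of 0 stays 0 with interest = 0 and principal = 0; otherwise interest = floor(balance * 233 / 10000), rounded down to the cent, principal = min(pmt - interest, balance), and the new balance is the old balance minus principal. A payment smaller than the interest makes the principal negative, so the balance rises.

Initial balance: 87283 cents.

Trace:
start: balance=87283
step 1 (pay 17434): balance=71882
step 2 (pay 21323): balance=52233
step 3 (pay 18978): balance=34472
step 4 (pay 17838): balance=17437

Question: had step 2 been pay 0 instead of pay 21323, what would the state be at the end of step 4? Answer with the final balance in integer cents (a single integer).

(re-executing from step 2 with the substitution; state before step 2: balance=71882)
step 2 (pay 0): balance=73556
step 3 (pay 18978): balance=56291
step 4 (pay 17838): balance=39764

39764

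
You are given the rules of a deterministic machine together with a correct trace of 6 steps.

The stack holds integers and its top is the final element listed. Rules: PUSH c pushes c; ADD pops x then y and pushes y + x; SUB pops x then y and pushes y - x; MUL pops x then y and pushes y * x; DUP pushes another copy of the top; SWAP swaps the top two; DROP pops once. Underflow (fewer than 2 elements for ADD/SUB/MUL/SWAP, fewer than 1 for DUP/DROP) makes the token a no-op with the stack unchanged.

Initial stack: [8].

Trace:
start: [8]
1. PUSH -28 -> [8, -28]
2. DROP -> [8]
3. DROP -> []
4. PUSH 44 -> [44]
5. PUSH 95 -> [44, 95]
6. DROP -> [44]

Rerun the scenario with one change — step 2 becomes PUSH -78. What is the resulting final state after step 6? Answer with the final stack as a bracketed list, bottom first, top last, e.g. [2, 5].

[8, -28, 44]

(re-executing from step 2 with the substitution; state before step 2: [8, -28])
2. PUSH -78 -> [8, -28, -78]
3. DROP -> [8, -28]
4. PUSH 44 -> [8, -28, 44]
5. PUSH 95 -> [8, -28, 44, 95]
6. DROP -> [8, -28, 44]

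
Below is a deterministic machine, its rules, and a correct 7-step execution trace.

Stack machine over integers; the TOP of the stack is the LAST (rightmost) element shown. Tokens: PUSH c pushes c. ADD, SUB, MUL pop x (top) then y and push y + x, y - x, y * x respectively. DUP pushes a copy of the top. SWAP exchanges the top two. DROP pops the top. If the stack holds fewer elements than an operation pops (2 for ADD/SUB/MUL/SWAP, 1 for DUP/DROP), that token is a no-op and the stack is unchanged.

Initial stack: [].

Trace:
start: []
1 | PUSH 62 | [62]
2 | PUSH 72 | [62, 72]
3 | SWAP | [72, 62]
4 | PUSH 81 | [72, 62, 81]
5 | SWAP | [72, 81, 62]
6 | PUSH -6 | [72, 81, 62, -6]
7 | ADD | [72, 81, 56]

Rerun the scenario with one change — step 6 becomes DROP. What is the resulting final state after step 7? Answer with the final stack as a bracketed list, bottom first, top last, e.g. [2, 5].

[153]

(re-executing from step 6 with the substitution; state before step 6: [72, 81, 62])
6 | DROP | [72, 81]
7 | ADD | [153]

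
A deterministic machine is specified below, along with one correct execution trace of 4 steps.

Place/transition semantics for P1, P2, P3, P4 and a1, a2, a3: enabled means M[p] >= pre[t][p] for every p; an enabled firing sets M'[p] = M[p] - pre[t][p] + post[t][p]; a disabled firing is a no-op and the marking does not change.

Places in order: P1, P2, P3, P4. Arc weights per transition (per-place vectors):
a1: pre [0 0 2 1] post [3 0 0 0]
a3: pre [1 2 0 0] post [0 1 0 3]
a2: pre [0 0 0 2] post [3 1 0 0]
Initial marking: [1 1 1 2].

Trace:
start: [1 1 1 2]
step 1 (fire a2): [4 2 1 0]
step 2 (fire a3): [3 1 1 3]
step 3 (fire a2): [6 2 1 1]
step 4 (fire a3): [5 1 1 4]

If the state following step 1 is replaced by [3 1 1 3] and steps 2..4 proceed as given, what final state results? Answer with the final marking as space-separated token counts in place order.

state after step 1 := [3 1 1 3]
step 2 (fire a3): [3 1 1 3]
step 3 (fire a2): [6 2 1 1]
step 4 (fire a3): [5 1 1 4]

5 1 1 4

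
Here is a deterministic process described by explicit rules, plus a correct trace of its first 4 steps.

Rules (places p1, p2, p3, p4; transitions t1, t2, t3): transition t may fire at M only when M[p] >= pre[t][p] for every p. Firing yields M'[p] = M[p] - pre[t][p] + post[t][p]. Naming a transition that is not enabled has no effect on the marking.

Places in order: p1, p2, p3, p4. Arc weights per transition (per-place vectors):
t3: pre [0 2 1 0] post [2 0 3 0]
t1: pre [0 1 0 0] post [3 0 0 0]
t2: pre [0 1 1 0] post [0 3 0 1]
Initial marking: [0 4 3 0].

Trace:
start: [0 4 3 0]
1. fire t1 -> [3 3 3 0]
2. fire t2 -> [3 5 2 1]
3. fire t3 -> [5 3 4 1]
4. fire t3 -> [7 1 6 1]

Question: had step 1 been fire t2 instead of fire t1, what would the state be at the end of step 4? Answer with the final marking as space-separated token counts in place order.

4 4 5 2

(re-executing from step 1 with the substitution; state before step 1: [0 4 3 0])
1. fire t2 -> [0 6 2 1]
2. fire t2 -> [0 8 1 2]
3. fire t3 -> [2 6 3 2]
4. fire t3 -> [4 4 5 2]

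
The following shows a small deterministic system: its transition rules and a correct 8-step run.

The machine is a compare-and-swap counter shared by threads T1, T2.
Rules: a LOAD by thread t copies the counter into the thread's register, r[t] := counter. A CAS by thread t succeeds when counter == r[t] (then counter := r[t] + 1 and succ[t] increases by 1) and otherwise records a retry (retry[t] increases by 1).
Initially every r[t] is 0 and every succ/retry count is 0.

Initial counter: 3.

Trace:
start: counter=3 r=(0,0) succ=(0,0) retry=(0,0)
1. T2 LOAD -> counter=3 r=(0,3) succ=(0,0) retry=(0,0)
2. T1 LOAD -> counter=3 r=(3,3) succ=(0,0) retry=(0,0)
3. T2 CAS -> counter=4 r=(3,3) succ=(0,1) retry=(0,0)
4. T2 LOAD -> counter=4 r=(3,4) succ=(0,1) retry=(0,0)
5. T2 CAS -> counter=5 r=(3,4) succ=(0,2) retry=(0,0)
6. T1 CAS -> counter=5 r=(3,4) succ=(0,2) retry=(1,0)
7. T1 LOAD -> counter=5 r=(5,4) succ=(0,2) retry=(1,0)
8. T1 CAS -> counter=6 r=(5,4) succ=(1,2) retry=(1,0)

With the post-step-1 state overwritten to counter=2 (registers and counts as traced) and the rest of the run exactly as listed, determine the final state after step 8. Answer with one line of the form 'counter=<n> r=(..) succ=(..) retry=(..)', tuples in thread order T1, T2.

state after step 1 := counter=2 r=(0,3) succ=(0,0) retry=(0,0)
2. T1 LOAD -> counter=2 r=(2,3) succ=(0,0) retry=(0,0)
3. T2 CAS -> counter=2 r=(2,3) succ=(0,0) retry=(0,1)
4. T2 LOAD -> counter=2 r=(2,2) succ=(0,0) retry=(0,1)
5. T2 CAS -> counter=3 r=(2,2) succ=(0,1) retry=(0,1)
6. T1 CAS -> counter=3 r=(2,2) succ=(0,1) retry=(1,1)
7. T1 LOAD -> counter=3 r=(3,2) succ=(0,1) retry=(1,1)
8. T1 CAS -> counter=4 r=(3,2) succ=(1,1) retry=(1,1)

counter=4 r=(3,2) succ=(1,1) retry=(1,1)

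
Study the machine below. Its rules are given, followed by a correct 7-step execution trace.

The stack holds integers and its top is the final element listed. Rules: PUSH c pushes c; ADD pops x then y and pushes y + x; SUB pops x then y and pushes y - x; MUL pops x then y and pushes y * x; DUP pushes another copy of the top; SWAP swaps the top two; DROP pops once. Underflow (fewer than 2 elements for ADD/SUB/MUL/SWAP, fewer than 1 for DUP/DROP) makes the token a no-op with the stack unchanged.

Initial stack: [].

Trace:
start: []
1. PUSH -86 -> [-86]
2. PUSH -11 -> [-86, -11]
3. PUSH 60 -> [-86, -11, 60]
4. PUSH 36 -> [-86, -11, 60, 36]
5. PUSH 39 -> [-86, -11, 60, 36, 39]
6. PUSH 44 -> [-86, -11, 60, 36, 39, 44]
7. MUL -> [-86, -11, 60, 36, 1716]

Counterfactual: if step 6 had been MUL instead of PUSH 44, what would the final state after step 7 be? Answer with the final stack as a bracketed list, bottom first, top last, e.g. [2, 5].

(re-executing from step 6 with the substitution; state before step 6: [-86, -11, 60, 36, 39])
6. MUL -> [-86, -11, 60, 1404]
7. MUL -> [-86, -11, 84240]

[-86, -11, 84240]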